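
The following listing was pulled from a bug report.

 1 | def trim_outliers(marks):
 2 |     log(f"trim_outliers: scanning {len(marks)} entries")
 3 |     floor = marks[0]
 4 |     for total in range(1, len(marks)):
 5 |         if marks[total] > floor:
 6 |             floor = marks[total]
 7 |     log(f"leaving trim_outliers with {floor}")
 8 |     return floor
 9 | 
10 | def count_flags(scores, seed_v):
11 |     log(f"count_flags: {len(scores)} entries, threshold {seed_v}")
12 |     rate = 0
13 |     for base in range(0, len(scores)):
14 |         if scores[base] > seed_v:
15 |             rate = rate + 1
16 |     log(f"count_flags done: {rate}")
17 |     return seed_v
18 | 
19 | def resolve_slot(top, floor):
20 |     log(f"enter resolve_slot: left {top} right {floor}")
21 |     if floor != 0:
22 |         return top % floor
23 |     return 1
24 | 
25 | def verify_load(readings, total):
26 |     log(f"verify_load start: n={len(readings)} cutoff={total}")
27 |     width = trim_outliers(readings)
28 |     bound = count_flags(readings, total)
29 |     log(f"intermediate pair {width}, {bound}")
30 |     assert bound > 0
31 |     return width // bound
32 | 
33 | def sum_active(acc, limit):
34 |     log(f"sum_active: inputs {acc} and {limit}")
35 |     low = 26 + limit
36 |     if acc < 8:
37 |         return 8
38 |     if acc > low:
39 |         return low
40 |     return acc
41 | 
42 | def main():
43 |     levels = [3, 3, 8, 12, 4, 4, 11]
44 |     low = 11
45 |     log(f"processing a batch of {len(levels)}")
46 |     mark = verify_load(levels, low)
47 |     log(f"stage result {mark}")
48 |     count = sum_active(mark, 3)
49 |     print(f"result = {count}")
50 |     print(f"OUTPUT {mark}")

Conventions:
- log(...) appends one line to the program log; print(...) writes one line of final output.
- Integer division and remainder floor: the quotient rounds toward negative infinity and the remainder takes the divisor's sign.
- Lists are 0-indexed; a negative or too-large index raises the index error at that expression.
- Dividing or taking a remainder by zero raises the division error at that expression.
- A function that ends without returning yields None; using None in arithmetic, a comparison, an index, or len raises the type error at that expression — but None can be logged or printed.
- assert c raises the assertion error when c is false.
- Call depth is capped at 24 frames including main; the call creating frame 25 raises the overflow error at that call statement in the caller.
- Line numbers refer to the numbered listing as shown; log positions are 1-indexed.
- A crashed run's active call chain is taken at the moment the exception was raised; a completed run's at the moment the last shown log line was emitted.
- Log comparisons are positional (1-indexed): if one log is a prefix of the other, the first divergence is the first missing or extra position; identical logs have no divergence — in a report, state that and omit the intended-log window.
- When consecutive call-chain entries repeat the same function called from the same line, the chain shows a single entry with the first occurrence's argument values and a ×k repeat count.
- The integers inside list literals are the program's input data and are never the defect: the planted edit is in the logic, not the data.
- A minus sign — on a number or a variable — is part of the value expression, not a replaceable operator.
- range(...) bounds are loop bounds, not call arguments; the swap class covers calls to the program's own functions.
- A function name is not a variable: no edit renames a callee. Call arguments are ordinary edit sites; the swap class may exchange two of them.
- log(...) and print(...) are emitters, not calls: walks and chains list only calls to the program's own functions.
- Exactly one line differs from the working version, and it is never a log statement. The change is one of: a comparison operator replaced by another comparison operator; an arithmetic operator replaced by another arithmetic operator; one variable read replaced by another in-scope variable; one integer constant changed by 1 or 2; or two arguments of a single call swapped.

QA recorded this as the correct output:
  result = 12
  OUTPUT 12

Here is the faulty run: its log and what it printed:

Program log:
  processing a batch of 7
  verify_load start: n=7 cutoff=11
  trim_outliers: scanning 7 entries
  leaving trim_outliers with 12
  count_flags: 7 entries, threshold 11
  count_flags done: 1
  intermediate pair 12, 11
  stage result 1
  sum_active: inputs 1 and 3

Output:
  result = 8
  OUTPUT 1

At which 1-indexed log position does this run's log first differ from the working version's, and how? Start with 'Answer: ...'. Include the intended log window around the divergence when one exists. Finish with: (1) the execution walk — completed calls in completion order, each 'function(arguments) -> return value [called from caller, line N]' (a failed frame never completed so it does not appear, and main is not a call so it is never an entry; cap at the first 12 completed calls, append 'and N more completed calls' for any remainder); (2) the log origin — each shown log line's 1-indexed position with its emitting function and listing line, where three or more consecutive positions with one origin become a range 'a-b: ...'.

Answer: position 7 — shown 'intermediate pair 12, 11', intended 'intermediate pair 12, 1'.
Intended log window:
  5: count_flags: 7 entries, threshold 11
  6: count_flags done: 1
  7: intermediate pair 12, 1
  8: stage result 12
Execution walk:
  trim_outliers([3, 3, 8, 12, 4, 4, 11]) -> 12  [called from verify_load, line 27]
  count_flags([3, 3, 8, 12, 4, 4, 11], 11) -> 11  [called from verify_load, line 28]
  verify_load([3, 3, 8, 12, 4, 4, 11], 11) -> 1  [called from main, line 46]
  sum_active(1, 3) -> 8  [called from main, line 48]
Log line origins:
  1: from main, line 45
  2: from verify_load, line 26
  3: from trim_outliers, line 2
  4: from trim_outliers, line 7
  5: from count_flags, line 11
  6: from count_flags, line 16
  7: from verify_load, line 29
  8: from main, line 47
  9: from sum_active, line 34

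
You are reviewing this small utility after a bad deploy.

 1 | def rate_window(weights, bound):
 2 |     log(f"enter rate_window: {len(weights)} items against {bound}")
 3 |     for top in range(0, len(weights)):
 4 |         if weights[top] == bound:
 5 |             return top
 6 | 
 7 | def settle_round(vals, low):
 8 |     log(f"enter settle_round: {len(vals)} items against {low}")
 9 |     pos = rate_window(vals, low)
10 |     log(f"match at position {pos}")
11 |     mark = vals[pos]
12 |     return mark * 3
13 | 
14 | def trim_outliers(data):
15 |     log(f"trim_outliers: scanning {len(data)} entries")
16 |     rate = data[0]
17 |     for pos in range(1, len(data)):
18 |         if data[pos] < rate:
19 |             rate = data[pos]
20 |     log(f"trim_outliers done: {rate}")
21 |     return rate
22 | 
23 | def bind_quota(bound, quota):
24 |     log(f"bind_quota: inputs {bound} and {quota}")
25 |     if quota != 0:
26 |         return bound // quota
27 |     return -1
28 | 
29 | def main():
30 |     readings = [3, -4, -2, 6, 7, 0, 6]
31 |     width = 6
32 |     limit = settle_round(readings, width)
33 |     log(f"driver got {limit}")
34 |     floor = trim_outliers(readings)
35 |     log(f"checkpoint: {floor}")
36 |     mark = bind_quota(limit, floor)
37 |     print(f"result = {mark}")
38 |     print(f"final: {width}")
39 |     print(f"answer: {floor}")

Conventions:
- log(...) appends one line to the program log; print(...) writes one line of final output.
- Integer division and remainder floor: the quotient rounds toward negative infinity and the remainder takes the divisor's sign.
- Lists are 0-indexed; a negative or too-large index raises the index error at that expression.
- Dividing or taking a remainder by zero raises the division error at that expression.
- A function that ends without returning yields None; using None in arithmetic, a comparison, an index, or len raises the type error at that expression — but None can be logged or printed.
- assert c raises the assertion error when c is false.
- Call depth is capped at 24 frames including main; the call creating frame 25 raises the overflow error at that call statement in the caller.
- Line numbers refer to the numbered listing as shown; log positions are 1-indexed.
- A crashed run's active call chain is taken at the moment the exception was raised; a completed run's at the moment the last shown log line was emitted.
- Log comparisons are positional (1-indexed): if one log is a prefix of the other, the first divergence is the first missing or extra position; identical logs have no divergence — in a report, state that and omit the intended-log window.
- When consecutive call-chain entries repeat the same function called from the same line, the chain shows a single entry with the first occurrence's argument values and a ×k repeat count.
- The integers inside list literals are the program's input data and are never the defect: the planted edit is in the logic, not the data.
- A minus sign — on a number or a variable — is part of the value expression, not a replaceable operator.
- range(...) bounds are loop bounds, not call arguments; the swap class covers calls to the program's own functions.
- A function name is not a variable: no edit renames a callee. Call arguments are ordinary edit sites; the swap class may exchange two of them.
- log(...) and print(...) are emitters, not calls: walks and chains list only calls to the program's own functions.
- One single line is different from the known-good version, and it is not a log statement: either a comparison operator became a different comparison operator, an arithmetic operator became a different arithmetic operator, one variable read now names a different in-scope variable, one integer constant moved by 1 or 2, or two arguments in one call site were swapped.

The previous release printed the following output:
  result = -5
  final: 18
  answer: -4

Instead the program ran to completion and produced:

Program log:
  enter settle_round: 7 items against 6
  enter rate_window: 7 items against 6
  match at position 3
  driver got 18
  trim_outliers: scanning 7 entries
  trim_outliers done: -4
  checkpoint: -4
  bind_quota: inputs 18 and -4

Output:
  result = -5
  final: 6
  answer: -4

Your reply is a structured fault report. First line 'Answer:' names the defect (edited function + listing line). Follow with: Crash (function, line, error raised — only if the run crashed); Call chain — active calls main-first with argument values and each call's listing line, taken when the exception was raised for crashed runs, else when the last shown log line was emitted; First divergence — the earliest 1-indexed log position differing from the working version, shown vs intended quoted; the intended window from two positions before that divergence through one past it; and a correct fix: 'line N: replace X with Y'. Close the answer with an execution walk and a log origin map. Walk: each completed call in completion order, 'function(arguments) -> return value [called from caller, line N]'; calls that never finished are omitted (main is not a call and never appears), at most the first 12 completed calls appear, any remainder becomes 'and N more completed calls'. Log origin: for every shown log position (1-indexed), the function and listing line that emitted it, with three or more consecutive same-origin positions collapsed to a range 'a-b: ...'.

Answer: the defect is in main at line 38.
Core observation: The two runs log identically and part ways only at the printed values.
Call chain: main -> bind_quota(18, -4) (called at line 36).
First divergence: none; the two logs match at every position.
Execution walk:
  rate_window([3, -4, -2, 6, 7, 0, 6], 6) -> 3  [called from settle_round, line 9]
  settle_round([3, -4, -2, 6, 7, 0, 6], 6) -> 18  [called from main, line 32]
  trim_outliers([3, -4, -2, 6, 7, 0, 6]) -> -4  [called from main, line 34]
  bind_quota(18, -4) -> -5  [called from main, line 36]
Log origins:
  1: emitted by settle_round (line 8)
  2: emitted by rate_window (line 2)
  3: emitted by settle_round (line 10)
  4: emitted by main (line 33)
  5: emitted by trim_outliers (line 15)
  6: emitted by trim_outliers (line 20)
  7: emitted by main (line 35)
  8: emitted by bind_quota (line 24)
A correct fix: line 38: replace `width` with `limit`.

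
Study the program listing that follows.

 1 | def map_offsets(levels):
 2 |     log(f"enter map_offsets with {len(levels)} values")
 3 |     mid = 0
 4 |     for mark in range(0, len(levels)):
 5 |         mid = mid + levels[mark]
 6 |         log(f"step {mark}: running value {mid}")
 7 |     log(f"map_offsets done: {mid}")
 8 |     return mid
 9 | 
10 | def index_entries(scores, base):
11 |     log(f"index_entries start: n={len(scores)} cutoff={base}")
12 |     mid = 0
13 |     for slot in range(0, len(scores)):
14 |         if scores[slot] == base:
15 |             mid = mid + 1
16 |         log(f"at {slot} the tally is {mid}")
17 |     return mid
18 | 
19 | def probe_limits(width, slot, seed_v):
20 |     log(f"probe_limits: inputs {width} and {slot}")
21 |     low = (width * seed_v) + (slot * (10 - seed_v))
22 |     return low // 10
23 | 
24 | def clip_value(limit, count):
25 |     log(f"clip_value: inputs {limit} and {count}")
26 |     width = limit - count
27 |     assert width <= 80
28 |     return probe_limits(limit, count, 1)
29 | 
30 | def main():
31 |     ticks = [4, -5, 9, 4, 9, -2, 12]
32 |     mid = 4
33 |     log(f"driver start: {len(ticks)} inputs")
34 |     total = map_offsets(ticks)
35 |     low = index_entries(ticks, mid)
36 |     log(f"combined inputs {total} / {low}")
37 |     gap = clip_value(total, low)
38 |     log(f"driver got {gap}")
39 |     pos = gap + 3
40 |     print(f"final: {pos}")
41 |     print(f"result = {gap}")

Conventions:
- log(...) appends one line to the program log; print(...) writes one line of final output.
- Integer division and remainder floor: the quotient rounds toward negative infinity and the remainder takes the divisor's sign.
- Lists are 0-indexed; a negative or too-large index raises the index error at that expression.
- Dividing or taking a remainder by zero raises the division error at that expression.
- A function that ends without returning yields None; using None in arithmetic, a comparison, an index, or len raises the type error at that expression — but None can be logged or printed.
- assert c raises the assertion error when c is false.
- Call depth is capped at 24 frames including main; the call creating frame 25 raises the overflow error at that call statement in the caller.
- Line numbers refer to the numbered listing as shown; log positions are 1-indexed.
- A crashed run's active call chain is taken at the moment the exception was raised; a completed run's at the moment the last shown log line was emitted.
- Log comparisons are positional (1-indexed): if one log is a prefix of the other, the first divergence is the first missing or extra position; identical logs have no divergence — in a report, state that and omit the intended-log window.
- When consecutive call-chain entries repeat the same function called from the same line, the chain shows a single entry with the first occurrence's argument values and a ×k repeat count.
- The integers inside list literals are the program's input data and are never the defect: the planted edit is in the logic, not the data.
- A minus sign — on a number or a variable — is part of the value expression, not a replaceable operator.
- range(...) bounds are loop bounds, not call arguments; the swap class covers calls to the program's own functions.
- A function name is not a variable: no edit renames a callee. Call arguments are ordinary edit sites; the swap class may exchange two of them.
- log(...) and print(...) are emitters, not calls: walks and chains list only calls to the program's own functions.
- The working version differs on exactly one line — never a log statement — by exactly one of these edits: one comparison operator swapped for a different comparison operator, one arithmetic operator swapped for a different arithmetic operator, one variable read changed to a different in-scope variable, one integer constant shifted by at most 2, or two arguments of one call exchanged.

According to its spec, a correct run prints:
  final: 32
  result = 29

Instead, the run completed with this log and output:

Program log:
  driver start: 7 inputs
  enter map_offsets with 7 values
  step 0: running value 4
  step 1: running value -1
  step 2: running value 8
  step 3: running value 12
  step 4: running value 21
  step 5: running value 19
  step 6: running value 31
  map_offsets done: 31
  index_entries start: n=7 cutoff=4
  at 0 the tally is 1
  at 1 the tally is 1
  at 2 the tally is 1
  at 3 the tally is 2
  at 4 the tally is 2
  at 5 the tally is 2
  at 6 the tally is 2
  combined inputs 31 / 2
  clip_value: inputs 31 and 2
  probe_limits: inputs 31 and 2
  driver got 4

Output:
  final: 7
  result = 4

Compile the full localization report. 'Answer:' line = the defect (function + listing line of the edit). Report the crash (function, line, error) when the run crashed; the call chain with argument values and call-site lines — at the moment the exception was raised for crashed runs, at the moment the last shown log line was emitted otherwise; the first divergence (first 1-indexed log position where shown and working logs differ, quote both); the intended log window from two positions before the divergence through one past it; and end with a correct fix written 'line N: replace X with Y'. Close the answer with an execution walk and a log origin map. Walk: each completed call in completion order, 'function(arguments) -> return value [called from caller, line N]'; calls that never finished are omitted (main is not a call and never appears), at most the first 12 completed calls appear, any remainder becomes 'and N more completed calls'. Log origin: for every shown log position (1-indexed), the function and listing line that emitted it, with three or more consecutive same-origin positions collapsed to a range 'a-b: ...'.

Answer: the defect is in clip_value at line 28.
Core observation: Position 21 is the first bad log line: 'probe_limits: inputs 31 and 2' should read 'probe_limits: inputs 31 and 29'.
Call chain: main.
First divergence: at position 21 the run shows 'probe_limits: inputs 31 and 2' where the working version logs 'probe_limits: inputs 31 and 29'.
Intended log window:
  19: combined inputs 31 / 2
  20: clip_value: inputs 31 and 2
  21: probe_limits: inputs 31 and 29
  22: driver got 29
Execution walk:
  map_offsets([4, -5, 9, 4, 9, -2, 12]) -> 31  [called from main, line 34]
  index_entries([4, -5, 9, 4, 9, -2, 12], 4) -> 2  [called from main, line 35]
  probe_limits(31, 2, 1) -> 4  [called from clip_value, line 28]
  clip_value(31, 2) -> 4  [called from main, line 37]
Log origins:
  1 — main, line 33
  2 — map_offsets, line 2
  3-9 — map_offsets, line 6
  10 — map_offsets, line 7
  11 — index_entries, line 11
  12-18 — index_entries, line 16
  19 — main, line 36
  20 — clip_value, line 25
  21 — probe_limits, line 20
  22 — main, line 38
A correct fix: line 28: replace `count` with `width`.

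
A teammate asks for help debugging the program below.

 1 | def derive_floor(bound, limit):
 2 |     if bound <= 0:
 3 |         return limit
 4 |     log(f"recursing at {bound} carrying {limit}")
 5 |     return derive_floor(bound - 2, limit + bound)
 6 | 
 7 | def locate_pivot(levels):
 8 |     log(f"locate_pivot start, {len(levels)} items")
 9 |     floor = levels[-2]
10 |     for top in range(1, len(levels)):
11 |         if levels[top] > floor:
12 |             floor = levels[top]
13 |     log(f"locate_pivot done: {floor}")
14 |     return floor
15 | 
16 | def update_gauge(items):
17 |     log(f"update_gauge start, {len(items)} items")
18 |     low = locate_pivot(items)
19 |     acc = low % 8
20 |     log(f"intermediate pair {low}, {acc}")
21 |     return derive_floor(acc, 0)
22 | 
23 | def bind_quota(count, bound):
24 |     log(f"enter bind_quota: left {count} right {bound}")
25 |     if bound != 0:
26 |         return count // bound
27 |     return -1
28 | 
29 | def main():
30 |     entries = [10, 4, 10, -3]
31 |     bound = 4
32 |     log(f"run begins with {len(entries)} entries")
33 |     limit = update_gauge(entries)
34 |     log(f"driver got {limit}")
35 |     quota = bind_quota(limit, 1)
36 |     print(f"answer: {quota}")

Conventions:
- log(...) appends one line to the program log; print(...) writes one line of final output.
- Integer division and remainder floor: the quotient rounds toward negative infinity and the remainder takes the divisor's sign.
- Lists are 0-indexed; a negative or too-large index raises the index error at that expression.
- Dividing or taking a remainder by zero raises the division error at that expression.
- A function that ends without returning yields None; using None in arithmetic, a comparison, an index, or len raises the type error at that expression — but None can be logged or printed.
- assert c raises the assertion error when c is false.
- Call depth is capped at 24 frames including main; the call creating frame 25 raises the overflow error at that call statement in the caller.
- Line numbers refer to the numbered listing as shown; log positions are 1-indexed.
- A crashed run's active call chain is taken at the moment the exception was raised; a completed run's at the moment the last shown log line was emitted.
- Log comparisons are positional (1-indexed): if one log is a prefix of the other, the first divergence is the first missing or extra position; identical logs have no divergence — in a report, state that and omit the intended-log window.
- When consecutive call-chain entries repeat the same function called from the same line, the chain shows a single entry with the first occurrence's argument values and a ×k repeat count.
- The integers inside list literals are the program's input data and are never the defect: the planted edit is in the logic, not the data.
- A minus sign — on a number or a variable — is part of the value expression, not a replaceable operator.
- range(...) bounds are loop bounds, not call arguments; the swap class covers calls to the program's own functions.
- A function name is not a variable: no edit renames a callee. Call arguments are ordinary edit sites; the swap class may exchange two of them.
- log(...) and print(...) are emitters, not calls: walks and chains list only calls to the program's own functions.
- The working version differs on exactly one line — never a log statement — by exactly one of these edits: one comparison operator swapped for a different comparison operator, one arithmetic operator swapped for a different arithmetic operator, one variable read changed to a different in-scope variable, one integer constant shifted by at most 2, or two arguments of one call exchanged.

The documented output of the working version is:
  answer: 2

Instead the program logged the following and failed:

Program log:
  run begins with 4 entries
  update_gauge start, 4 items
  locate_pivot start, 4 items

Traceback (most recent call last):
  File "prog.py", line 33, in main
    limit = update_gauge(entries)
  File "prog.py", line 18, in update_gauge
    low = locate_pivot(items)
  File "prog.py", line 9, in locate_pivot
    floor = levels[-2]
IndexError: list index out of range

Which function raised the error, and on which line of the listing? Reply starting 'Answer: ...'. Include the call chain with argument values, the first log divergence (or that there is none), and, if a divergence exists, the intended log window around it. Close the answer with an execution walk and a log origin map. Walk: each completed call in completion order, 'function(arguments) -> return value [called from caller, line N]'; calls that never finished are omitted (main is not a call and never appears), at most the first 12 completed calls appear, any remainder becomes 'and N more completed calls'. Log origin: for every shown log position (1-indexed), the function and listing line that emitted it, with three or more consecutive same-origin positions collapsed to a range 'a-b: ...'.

Answer: the error was raised in locate_pivot, line 9.
Core observation: Only 3 log lines were emitted before the run died; the intended continuation was 'locate_pivot done: 10'.
Call chain: main -> update_gauge([10, 4, 10, -3]) (called at line 33) -> locate_pivot([10, 4, 10, -3]) (called at line 18).
First divergence: position 4 — after 3 matching lines the faulty run goes silent; intended next line 'locate_pivot done: 10'.
Intended log window:
  2: update_gauge start, 4 items
  3: locate_pivot start, 4 items
  4: locate_pivot done: 10
  5: intermediate pair 10, 2
Execution walk:
  (no call completed)
Log origins:
  1 — main, line 32
  2 — update_gauge, line 17
  3 — locate_pivot, line 8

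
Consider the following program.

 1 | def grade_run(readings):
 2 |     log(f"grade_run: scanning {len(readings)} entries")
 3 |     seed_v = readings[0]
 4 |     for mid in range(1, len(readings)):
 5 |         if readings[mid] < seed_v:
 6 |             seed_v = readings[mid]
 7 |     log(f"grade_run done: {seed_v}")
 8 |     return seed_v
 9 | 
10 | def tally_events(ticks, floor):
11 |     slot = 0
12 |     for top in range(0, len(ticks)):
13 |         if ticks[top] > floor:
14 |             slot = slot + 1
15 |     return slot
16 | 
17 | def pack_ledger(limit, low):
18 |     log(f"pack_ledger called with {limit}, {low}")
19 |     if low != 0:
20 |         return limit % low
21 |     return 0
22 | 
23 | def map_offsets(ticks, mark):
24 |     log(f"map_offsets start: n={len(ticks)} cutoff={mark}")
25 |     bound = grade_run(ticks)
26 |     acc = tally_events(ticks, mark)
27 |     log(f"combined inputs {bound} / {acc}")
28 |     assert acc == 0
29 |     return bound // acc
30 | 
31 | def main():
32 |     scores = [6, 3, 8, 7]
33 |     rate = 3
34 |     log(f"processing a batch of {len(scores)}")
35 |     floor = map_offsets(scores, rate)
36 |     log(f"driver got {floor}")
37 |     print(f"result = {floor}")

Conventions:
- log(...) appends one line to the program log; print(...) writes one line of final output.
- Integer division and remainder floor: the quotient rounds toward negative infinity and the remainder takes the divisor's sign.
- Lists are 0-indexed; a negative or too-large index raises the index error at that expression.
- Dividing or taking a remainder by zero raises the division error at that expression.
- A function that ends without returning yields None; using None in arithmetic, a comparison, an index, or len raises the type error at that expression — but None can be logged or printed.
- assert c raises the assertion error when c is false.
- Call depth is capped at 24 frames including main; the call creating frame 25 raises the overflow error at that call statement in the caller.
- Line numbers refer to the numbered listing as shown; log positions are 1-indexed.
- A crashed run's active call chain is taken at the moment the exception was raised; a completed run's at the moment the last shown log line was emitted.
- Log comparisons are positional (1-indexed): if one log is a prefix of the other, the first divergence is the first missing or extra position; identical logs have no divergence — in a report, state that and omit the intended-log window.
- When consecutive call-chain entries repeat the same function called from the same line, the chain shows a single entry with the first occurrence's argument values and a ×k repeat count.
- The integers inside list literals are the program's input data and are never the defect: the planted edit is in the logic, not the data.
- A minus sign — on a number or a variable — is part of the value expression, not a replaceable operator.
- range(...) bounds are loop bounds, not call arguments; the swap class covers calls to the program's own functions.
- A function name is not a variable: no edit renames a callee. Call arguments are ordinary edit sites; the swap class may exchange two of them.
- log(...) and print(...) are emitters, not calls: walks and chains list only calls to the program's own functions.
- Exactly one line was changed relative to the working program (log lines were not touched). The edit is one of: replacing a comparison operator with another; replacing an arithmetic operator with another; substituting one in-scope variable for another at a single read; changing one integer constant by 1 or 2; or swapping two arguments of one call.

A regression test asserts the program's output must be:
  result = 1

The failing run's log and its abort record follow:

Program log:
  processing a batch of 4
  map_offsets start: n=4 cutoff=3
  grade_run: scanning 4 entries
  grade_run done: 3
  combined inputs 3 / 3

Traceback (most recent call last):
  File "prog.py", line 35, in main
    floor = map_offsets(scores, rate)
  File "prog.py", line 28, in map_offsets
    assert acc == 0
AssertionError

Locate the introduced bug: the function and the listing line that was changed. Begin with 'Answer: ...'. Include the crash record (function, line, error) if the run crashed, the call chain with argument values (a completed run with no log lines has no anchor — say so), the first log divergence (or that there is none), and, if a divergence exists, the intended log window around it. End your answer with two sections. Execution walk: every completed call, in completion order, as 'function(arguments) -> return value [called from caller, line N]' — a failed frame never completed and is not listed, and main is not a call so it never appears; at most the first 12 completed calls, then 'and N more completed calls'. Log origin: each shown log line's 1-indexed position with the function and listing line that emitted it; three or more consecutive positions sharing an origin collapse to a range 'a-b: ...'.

Answer: the defect is in map_offsets at line 28.
Key observation: The log ends early — 5 lines, where the working version next logs 'driver got 1'.
Crash: map_offsets, line 28, AssertionError.
Call chain: main -> map_offsets([6, 3, 8, 7], 3) (called at line 35).
First divergence: position 6 — after 5 matching lines the faulty run goes silent; intended next line 'driver got 1'.
Intended log window:
  4: grade_run done: 3
  5: combined inputs 3 / 3
  6: driver got 1
Execution walk:
  grade_run([6, 3, 8, 7]) -> 3  [called from map_offsets, line 25]
  tally_events([6, 3, 8, 7], 3) -> 3  [called from map_offsets, line 26]
Log origin:
  1 — main, line 34
  2 — map_offsets, line 24
  3 — grade_run, line 2
  4 — grade_run, line 7
  5 — map_offsets, line 27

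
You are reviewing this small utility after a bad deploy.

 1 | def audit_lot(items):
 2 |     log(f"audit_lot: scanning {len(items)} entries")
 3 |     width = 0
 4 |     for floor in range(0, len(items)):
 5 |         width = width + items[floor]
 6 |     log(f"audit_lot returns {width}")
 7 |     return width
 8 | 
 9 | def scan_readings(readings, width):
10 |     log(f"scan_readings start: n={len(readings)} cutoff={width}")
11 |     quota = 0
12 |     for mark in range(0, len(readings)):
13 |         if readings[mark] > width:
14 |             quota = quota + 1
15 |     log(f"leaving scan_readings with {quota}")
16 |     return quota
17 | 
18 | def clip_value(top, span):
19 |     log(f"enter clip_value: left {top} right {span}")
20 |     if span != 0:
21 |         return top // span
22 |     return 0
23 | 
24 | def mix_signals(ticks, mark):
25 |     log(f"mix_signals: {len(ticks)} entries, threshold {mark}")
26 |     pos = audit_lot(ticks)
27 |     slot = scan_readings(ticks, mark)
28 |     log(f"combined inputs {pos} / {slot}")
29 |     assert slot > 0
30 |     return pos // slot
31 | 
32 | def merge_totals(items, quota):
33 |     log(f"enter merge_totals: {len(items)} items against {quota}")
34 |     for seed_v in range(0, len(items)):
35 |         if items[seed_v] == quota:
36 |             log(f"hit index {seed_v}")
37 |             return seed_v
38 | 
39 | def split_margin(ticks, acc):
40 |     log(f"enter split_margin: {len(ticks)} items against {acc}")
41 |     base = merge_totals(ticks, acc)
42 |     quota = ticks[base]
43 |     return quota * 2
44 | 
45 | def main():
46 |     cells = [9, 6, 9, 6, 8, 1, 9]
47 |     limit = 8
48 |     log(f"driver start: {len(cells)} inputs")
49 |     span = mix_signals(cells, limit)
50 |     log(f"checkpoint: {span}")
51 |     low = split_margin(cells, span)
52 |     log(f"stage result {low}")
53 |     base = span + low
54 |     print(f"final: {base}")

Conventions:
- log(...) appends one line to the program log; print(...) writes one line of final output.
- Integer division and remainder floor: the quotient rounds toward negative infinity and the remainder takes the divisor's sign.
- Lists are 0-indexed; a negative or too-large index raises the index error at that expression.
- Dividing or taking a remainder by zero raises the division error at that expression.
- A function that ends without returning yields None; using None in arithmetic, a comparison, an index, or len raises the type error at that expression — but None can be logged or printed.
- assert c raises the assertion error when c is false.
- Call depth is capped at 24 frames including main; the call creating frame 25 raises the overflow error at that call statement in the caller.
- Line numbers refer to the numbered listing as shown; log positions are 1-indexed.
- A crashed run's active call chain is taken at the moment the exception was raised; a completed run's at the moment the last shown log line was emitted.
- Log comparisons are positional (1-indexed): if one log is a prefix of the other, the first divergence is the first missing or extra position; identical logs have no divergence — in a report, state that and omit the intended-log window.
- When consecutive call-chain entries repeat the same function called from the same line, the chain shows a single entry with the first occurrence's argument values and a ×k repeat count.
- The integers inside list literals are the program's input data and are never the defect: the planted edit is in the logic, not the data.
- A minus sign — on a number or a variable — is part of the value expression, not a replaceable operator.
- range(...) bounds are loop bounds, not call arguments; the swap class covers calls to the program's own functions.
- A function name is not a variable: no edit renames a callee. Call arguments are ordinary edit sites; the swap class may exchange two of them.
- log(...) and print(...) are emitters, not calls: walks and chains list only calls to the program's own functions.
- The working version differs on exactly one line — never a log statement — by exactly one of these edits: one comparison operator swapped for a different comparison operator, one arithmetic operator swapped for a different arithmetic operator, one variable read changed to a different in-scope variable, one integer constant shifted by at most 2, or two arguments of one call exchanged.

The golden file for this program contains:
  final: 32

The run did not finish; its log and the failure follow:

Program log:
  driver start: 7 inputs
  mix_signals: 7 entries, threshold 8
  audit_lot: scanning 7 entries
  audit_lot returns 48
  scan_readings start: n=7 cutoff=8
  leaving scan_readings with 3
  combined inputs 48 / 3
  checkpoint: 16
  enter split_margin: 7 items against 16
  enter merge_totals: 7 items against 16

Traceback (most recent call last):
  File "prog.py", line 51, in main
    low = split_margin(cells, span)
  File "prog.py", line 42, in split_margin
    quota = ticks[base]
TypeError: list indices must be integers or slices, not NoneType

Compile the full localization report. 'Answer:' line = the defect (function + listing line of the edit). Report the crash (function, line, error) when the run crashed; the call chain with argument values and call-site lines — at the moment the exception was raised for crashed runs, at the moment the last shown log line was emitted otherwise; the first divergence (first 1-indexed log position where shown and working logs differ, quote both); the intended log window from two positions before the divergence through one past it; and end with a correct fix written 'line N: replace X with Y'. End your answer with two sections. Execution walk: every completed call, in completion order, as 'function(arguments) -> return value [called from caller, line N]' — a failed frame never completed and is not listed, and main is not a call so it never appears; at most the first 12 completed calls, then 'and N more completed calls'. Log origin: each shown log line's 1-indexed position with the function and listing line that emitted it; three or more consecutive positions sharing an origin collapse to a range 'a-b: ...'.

Answer: the defect is in main at line 51.
Key fact: The log first diverges at position 9: the faulty run prints 'enter split_margin: 7 items against 16' where the working version prints 'enter split_margin: 7 items against 8'.
Crash: split_margin, line 42, TypeError.
Call chain: main -> split_margin([9, 6, 9, 6, 8, 1, 9], 16) (called at line 51).
First divergence: position 9 — the shown line 'enter split_margin: 7 items against 16' should read 'enter split_margin: 7 items against 8'.
Intended log window:
  7: combined inputs 48 / 3
  8: checkpoint: 16
  9: enter split_margin: 7 items against 8
  10: enter merge_totals: 7 items against 8
Execution walk:
  audit_lot([9, 6, 9, 6, 8, 1, 9]) -> 48  [called from mix_signals, line 26]
  scan_readings([9, 6, 9, 6, 8, 1, 9], 8) -> 3  [called from mix_signals, line 27]
  mix_signals([9, 6, 9, 6, 8, 1, 9], 8) -> 16  [called from main, line 49]
  merge_totals([9, 6, 9, 6, 8, 1, 9], 16) -> None  [called from split_margin, line 41]
Origin of each log line:
  1: logged in main at line 48
  2: logged in mix_signals at line 25
  3: logged in audit_lot at line 2
  4: logged in audit_lot at line 6
  5: logged in scan_readings at line 10
  6: logged in scan_readings at line 15
  7: logged in mix_signals at line 28
  8: logged in main at line 50
  9: logged in split_margin at line 40
  10: logged in merge_totals at line 33
A correct fix: line 51: replace `span` with `limit`.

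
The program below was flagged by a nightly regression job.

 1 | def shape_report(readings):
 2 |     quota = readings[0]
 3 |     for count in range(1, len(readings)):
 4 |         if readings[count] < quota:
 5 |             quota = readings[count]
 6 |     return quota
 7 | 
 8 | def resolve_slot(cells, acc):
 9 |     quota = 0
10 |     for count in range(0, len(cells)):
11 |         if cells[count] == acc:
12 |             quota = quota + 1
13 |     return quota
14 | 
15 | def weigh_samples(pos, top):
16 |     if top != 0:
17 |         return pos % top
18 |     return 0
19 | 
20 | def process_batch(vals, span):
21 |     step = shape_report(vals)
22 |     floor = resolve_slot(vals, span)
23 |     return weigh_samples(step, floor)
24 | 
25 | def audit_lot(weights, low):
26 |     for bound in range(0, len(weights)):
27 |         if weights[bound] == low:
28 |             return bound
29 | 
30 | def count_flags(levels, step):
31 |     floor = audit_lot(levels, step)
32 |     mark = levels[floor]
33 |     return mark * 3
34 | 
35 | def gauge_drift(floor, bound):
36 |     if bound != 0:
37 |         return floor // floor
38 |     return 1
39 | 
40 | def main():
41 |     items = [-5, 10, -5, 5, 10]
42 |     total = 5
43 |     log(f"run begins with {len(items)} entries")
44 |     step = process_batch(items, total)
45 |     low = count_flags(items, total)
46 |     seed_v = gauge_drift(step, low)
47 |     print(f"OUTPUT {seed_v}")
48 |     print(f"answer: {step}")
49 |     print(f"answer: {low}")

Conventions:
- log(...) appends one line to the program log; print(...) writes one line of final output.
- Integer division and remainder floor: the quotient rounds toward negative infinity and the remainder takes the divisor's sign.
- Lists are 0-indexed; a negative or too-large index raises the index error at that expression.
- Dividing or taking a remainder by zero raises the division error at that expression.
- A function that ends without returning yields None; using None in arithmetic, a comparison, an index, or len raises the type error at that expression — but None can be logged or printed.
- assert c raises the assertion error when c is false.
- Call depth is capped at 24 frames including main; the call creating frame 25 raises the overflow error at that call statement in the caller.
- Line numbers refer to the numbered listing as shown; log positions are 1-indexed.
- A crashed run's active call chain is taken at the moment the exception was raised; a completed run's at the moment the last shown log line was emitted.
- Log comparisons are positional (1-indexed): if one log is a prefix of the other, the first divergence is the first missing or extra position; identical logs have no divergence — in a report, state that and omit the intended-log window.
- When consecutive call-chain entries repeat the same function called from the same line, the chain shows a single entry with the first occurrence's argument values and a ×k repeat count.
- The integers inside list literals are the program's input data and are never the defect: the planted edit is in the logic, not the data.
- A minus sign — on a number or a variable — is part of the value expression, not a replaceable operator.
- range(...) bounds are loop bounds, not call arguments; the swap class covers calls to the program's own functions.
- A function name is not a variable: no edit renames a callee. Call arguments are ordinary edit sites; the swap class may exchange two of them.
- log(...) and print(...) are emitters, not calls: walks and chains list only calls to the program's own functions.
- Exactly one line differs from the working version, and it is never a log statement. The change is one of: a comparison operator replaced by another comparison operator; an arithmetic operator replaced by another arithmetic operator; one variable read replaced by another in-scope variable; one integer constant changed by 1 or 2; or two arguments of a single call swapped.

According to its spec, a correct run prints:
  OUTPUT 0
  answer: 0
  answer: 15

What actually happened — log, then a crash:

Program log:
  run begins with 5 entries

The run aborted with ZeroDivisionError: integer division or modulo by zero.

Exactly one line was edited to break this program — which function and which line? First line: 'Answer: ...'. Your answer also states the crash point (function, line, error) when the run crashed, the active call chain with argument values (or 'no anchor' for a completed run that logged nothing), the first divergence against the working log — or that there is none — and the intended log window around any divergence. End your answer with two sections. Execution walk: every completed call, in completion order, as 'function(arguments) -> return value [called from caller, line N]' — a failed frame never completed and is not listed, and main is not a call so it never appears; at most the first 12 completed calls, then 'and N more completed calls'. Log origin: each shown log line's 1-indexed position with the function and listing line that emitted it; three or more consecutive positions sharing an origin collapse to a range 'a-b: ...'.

Answer: the defect is in gauge_drift at line 37.
Key observation: All emitted log lines are correct; the crash alone marks the defect.
Crash: gauge_drift, line 37, ZeroDivisionError.
Call chain: main -> gauge_drift(0, 15) (called at line 46).
First divergence: none — the logs agree in full.
Execution walk:
  shape_report([-5, 10, -5, 5, 10]) -> -5  [called from process_batch, line 21]
  resolve_slot([-5, 10, -5, 5, 10], 5) -> 1  [called from process_batch, line 22]
  weigh_samples(-5, 1) -> 0  [called from process_batch, line 23]
  process_batch([-5, 10, -5, 5, 10], 5) -> 0  [called from main, line 44]
  audit_lot([-5, 10, -5, 5, 10], 5) -> 3  [called from count_flags, line 31]
  count_flags([-5, 10, -5, 5, 10], 5) -> 15  [called from main, line 45]
Origin of each log line:
  1: logged in main at line 43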